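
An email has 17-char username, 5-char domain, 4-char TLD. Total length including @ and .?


An email address has format: username@domain.tld
Username length: 17
'@' character: 1
Domain length: 5
'.' character: 1
TLD length: 4
Total = 17 + 1 + 5 + 1 + 4 = 28

28


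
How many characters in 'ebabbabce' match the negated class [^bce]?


Negated class [^bce] matches any char NOT in {b, c, e}
Scanning 'ebabbabce':
  pos 0: 'e' -> no (excluded)
  pos 1: 'b' -> no (excluded)
  pos 2: 'a' -> MATCH
  pos 3: 'b' -> no (excluded)
  pos 4: 'b' -> no (excluded)
  pos 5: 'a' -> MATCH
  pos 6: 'b' -> no (excluded)
  pos 7: 'c' -> no (excluded)
  pos 8: 'e' -> no (excluded)
Total matches: 2

2


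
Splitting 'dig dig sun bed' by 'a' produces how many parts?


Splitting by 'a' breaks the string at each occurrence of the separator.
Text: 'dig dig sun bed'
Parts after split:
  Part 1: 'dig dig sun bed'
Total parts: 1

1


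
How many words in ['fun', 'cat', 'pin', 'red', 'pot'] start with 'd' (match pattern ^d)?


Pattern ^d anchors to start of word. Check which words begin with 'd':
  'fun' -> no
  'cat' -> no
  'pin' -> no
  'red' -> no
  'pot' -> no
Matching words: []
Count: 0

0


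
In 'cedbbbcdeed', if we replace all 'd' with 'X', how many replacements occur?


re.sub('d', 'X', text) replaces every occurrence of 'd' with 'X'.
Text: 'cedbbbcdeed'
Scanning for 'd':
  pos 2: 'd' -> replacement #1
  pos 7: 'd' -> replacement #2
  pos 10: 'd' -> replacement #3
Total replacements: 3

3


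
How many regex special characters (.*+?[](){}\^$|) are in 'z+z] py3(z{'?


Regex special characters are: . * + ? [ ] ( ) { } \ ^ $ |
Scanning 'z+z] py3(z{':
  pos 1: '+' -> SPECIAL
  pos 3: ']' -> SPECIAL
  pos 8: '(' -> SPECIAL
  pos 10: '{' -> SPECIAL
Special chars found: ['+', ']', '(', '{']
Total: 4

4


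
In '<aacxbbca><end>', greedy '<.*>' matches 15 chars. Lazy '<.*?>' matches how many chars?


Greedy '<.*>' tries to match as MUCH as possible.
Lazy '<.*?>' tries to match as LITTLE as possible.

String: '<aacxbbca><end>'
Greedy '<.*>' starts at first '<' and extends to the LAST '>': '<aacxbbca><end>' (15 chars)
Lazy '<.*?>' starts at first '<' and stops at the FIRST '>': '<aacxbbca>' (10 chars)

10


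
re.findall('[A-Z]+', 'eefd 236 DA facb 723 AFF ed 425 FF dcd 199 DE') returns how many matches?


Pattern '[A-Z]+' finds one or more uppercase letters.
Text: 'eefd 236 DA facb 723 AFF ed 425 FF dcd 199 DE'
Scanning for matches:
  Match 1: 'DA'
  Match 2: 'AFF'
  Match 3: 'FF'
  Match 4: 'DE'
Total matches: 4

4


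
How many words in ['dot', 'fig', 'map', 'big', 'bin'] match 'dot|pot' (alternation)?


Alternation 'dot|pot' matches either 'dot' or 'pot'.
Checking each word:
  'dot' -> MATCH
  'fig' -> no
  'map' -> no
  'big' -> no
  'bin' -> no
Matches: ['dot']
Count: 1

1


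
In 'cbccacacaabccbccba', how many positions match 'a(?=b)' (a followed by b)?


Lookahead 'a(?=b)' matches 'a' only when followed by 'b'.
String: 'cbccacacaabccbccba'
Checking each position where char is 'a':
  pos 4: 'a' -> no (next='c')
  pos 6: 'a' -> no (next='c')
  pos 8: 'a' -> no (next='a')
  pos 9: 'a' -> MATCH (next='b')
Matching positions: [9]
Count: 1

1


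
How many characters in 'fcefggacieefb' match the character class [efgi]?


Character class [efgi] matches any of: {e, f, g, i}
Scanning string 'fcefggacieefb' character by character:
  pos 0: 'f' -> MATCH
  pos 1: 'c' -> no
  pos 2: 'e' -> MATCH
  pos 3: 'f' -> MATCH
  pos 4: 'g' -> MATCH
  pos 5: 'g' -> MATCH
  pos 6: 'a' -> no
  pos 7: 'c' -> no
  pos 8: 'i' -> MATCH
  pos 9: 'e' -> MATCH
  pos 10: 'e' -> MATCH
  pos 11: 'f' -> MATCH
  pos 12: 'b' -> no
Total matches: 9

9


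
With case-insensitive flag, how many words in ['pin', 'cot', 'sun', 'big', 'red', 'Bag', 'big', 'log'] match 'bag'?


Case-insensitive matching: compare each word's lowercase form to 'bag'.
  'pin' -> lower='pin' -> no
  'cot' -> lower='cot' -> no
  'sun' -> lower='sun' -> no
  'big' -> lower='big' -> no
  'red' -> lower='red' -> no
  'Bag' -> lower='bag' -> MATCH
  'big' -> lower='big' -> no
  'log' -> lower='log' -> no
Matches: ['Bag']
Count: 1

1


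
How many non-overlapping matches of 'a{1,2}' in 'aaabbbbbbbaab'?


Pattern 'a{1,2}' matches between 1 and 2 consecutive a's (greedy).
String: 'aaabbbbbbbaab'
Finding runs of a's and applying greedy matching:
  Run at pos 0: 'aaa' (length 3)
  Run at pos 10: 'aa' (length 2)
Matches: ['aa', 'a', 'aa']
Count: 3

3


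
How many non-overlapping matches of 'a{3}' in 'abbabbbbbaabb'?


Pattern 'a{3}' matches exactly 3 consecutive a's (greedy, non-overlapping).
String: 'abbabbbbbaabb'
Scanning for runs of a's:
  Run at pos 0: 'a' (length 1) -> 0 match(es)
  Run at pos 3: 'a' (length 1) -> 0 match(es)
  Run at pos 9: 'aa' (length 2) -> 0 match(es)
Matches found: []
Total: 0

0


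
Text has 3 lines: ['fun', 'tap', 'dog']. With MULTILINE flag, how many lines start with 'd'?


With MULTILINE flag, ^ matches the start of each line.
Lines: ['fun', 'tap', 'dog']
Checking which lines start with 'd':
  Line 1: 'fun' -> no
  Line 2: 'tap' -> no
  Line 3: 'dog' -> MATCH
Matching lines: ['dog']
Count: 1

1


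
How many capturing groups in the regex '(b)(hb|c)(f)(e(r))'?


To count capturing groups, count each '(' that starts a group.
Pattern: '(b)(hb|c)(f)(e(r))'
Walking through the pattern:
  Position 0: '(' -> group #1
  Position 3: '(' -> group #2
  Position 9: '(' -> group #3
  Position 12: '(' -> group #4
  Position 14: '(' -> group #5
Total capturing groups: 5

5


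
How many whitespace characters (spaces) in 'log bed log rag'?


\s matches whitespace characters (spaces, tabs, etc.).
Text: 'log bed log rag'
This text has 4 words separated by spaces.
Number of spaces = number of words - 1 = 4 - 1 = 3

3


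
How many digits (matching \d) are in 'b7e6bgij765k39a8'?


\d matches any digit 0-9.
Scanning 'b7e6bgij765k39a8':
  pos 1: '7' -> DIGIT
  pos 3: '6' -> DIGIT
  pos 8: '7' -> DIGIT
  pos 9: '6' -> DIGIT
  pos 10: '5' -> DIGIT
  pos 12: '3' -> DIGIT
  pos 13: '9' -> DIGIT
  pos 15: '8' -> DIGIT
Digits found: ['7', '6', '7', '6', '5', '3', '9', '8']
Total: 8

8


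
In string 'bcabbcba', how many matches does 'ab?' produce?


Pattern 'ab?' matches 'a' optionally followed by 'b'.
String: 'bcabbcba'
Scanning left to right for 'a' then checking next char:
  Match 1: 'ab' (a followed by b)
  Match 2: 'a' (a not followed by b)
Total matches: 2

2


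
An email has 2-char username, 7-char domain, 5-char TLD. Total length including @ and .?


An email address has format: username@domain.tld
Username length: 2
'@' character: 1
Domain length: 7
'.' character: 1
TLD length: 5
Total = 2 + 1 + 7 + 1 + 5 = 16

16


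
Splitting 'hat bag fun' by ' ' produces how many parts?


Splitting by ' ' breaks the string at each occurrence of the separator.
Text: 'hat bag fun'
Parts after split:
  Part 1: 'hat'
  Part 2: 'bag'
  Part 3: 'fun'
Total parts: 3

3


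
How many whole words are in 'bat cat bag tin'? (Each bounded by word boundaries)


Word boundaries (\b) mark the start/end of each word.
Text: 'bat cat bag tin'
Splitting by whitespace:
  Word 1: 'bat'
  Word 2: 'cat'
  Word 3: 'bag'
  Word 4: 'tin'
Total whole words: 4

4


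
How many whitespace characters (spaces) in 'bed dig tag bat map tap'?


\s matches whitespace characters (spaces, tabs, etc.).
Text: 'bed dig tag bat map tap'
This text has 6 words separated by spaces.
Number of spaces = number of words - 1 = 6 - 1 = 5

5


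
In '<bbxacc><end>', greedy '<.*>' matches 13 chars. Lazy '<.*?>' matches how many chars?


Greedy '<.*>' tries to match as MUCH as possible.
Lazy '<.*?>' tries to match as LITTLE as possible.

String: '<bbxacc><end>'
Greedy '<.*>' starts at first '<' and extends to the LAST '>': '<bbxacc><end>' (13 chars)
Lazy '<.*?>' starts at first '<' and stops at the FIRST '>': '<bbxacc>' (8 chars)

8


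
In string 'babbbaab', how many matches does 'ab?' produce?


Pattern 'ab?' matches 'a' optionally followed by 'b'.
String: 'babbbaab'
Scanning left to right for 'a' then checking next char:
  Match 1: 'ab' (a followed by b)
  Match 2: 'a' (a not followed by b)
  Match 3: 'ab' (a followed by b)
Total matches: 3

3


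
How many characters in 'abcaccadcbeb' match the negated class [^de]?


Negated class [^de] matches any char NOT in {d, e}
Scanning 'abcaccadcbeb':
  pos 0: 'a' -> MATCH
  pos 1: 'b' -> MATCH
  pos 2: 'c' -> MATCH
  pos 3: 'a' -> MATCH
  pos 4: 'c' -> MATCH
  pos 5: 'c' -> MATCH
  pos 6: 'a' -> MATCH
  pos 7: 'd' -> no (excluded)
  pos 8: 'c' -> MATCH
  pos 9: 'b' -> MATCH
  pos 10: 'e' -> no (excluded)
  pos 11: 'b' -> MATCH
Total matches: 10

10


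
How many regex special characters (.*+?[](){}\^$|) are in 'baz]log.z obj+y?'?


Regex special characters are: . * + ? [ ] ( ) { } \ ^ $ |
Scanning 'baz]log.z obj+y?':
  pos 3: ']' -> SPECIAL
  pos 7: '.' -> SPECIAL
  pos 13: '+' -> SPECIAL
  pos 15: '?' -> SPECIAL
Special chars found: [']', '.', '+', '?']
Total: 4

4


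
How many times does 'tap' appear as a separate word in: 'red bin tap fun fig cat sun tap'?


Scanning each word for exact match 'tap':
  Word 1: 'red' -> no
  Word 2: 'bin' -> no
  Word 3: 'tap' -> MATCH
  Word 4: 'fun' -> no
  Word 5: 'fig' -> no
  Word 6: 'cat' -> no
  Word 7: 'sun' -> no
  Word 8: 'tap' -> MATCH
Total matches: 2

2


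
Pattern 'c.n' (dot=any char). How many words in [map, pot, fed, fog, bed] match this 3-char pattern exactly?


Pattern 'c.n' means: starts with 'c', any single char, ends with 'n'.
Checking each word (must be exactly 3 chars):
  'map' (len=3): no
  'pot' (len=3): no
  'fed' (len=3): no
  'fog' (len=3): no
  'bed' (len=3): no
Matching words: []
Total: 0

0


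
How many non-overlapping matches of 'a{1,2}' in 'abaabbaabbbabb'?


Pattern 'a{1,2}' matches between 1 and 2 consecutive a's (greedy).
String: 'abaabbaabbbabb'
Finding runs of a's and applying greedy matching:
  Run at pos 0: 'a' (length 1)
  Run at pos 2: 'aa' (length 2)
  Run at pos 6: 'aa' (length 2)
  Run at pos 11: 'a' (length 1)
Matches: ['a', 'aa', 'aa', 'a']
Count: 4

4


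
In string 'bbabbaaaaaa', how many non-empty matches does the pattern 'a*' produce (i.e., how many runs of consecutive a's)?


Pattern 'a*' matches zero or more a's. We want non-empty runs of consecutive a's.
String: 'bbabbaaaaaa'
Walking through the string to find runs of a's:
  Run 1: positions 2-2 -> 'a'
  Run 2: positions 5-10 -> 'aaaaaa'
Non-empty runs found: ['a', 'aaaaaa']
Count: 2

2


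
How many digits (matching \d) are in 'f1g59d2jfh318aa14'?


\d matches any digit 0-9.
Scanning 'f1g59d2jfh318aa14':
  pos 1: '1' -> DIGIT
  pos 3: '5' -> DIGIT
  pos 4: '9' -> DIGIT
  pos 6: '2' -> DIGIT
  pos 10: '3' -> DIGIT
  pos 11: '1' -> DIGIT
  pos 12: '8' -> DIGIT
  pos 15: '1' -> DIGIT
  pos 16: '4' -> DIGIT
Digits found: ['1', '5', '9', '2', '3', '1', '8', '1', '4']
Total: 9

9


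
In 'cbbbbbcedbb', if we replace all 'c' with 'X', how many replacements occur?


re.sub('c', 'X', text) replaces every occurrence of 'c' with 'X'.
Text: 'cbbbbbcedbb'
Scanning for 'c':
  pos 0: 'c' -> replacement #1
  pos 6: 'c' -> replacement #2
Total replacements: 2

2


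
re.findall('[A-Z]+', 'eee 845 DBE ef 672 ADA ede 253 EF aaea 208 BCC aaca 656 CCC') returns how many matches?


Pattern '[A-Z]+' finds one or more uppercase letters.
Text: 'eee 845 DBE ef 672 ADA ede 253 EF aaea 208 BCC aaca 656 CCC'
Scanning for matches:
  Match 1: 'DBE'
  Match 2: 'ADA'
  Match 3: 'EF'
  Match 4: 'BCC'
  Match 5: 'CCC'
Total matches: 5

5


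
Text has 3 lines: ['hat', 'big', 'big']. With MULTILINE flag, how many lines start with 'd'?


With MULTILINE flag, ^ matches the start of each line.
Lines: ['hat', 'big', 'big']
Checking which lines start with 'd':
  Line 1: 'hat' -> no
  Line 2: 'big' -> no
  Line 3: 'big' -> no
Matching lines: []
Count: 0

0


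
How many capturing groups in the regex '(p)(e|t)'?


To count capturing groups, count each '(' that starts a group.
Pattern: '(p)(e|t)'
Walking through the pattern:
  Position 0: '(' -> group #1
  Position 3: '(' -> group #2
Total capturing groups: 2

2


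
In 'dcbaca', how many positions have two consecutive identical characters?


Looking for consecutive identical characters in 'dcbaca':
  pos 0-1: 'd' vs 'c' -> different
  pos 1-2: 'c' vs 'b' -> different
  pos 2-3: 'b' vs 'a' -> different
  pos 3-4: 'a' vs 'c' -> different
  pos 4-5: 'c' vs 'a' -> different
Consecutive identical pairs: []
Count: 0

0


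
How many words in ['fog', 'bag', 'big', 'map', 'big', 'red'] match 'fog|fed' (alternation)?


Alternation 'fog|fed' matches either 'fog' or 'fed'.
Checking each word:
  'fog' -> MATCH
  'bag' -> no
  'big' -> no
  'map' -> no
  'big' -> no
  'red' -> no
Matches: ['fog']
Count: 1

1


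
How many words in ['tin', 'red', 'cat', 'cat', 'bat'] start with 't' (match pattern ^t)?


Pattern ^t anchors to start of word. Check which words begin with 't':
  'tin' -> MATCH (starts with 't')
  'red' -> no
  'cat' -> no
  'cat' -> no
  'bat' -> no
Matching words: ['tin']
Count: 1

1


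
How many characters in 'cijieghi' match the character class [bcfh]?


Character class [bcfh] matches any of: {b, c, f, h}
Scanning string 'cijieghi' character by character:
  pos 0: 'c' -> MATCH
  pos 1: 'i' -> no
  pos 2: 'j' -> no
  pos 3: 'i' -> no
  pos 4: 'e' -> no
  pos 5: 'g' -> no
  pos 6: 'h' -> MATCH
  pos 7: 'i' -> no
Total matches: 2

2


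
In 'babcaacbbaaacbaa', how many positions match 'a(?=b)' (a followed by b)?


Lookahead 'a(?=b)' matches 'a' only when followed by 'b'.
String: 'babcaacbbaaacbaa'
Checking each position where char is 'a':
  pos 1: 'a' -> MATCH (next='b')
  pos 4: 'a' -> no (next='a')
  pos 5: 'a' -> no (next='c')
  pos 9: 'a' -> no (next='a')
  pos 10: 'a' -> no (next='a')
  pos 11: 'a' -> no (next='c')
  pos 14: 'a' -> no (next='a')
Matching positions: [1]
Count: 1

1


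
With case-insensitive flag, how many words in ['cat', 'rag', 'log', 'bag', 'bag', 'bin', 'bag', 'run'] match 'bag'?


Case-insensitive matching: compare each word's lowercase form to 'bag'.
  'cat' -> lower='cat' -> no
  'rag' -> lower='rag' -> no
  'log' -> lower='log' -> no
  'bag' -> lower='bag' -> MATCH
  'bag' -> lower='bag' -> MATCH
  'bin' -> lower='bin' -> no
  'bag' -> lower='bag' -> MATCH
  'run' -> lower='run' -> no
Matches: ['bag', 'bag', 'bag']
Count: 3

3


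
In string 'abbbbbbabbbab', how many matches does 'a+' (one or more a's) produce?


Pattern 'a+' matches one or more consecutive a's.
String: 'abbbbbbabbbab'
Scanning for runs of a:
  Match 1: 'a' (length 1)
  Match 2: 'a' (length 1)
  Match 3: 'a' (length 1)
Total matches: 3

3


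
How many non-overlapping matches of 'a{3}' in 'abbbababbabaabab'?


Pattern 'a{3}' matches exactly 3 consecutive a's (greedy, non-overlapping).
String: 'abbbababbabaabab'
Scanning for runs of a's:
  Run at pos 0: 'a' (length 1) -> 0 match(es)
  Run at pos 4: 'a' (length 1) -> 0 match(es)
  Run at pos 6: 'a' (length 1) -> 0 match(es)
  Run at pos 9: 'a' (length 1) -> 0 match(es)
  Run at pos 11: 'aa' (length 2) -> 0 match(es)
  Run at pos 14: 'a' (length 1) -> 0 match(es)
Matches found: []
Total: 0

0


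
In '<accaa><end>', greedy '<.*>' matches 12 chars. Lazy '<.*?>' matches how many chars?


Greedy '<.*>' tries to match as MUCH as possible.
Lazy '<.*?>' tries to match as LITTLE as possible.

String: '<accaa><end>'
Greedy '<.*>' starts at first '<' and extends to the LAST '>': '<accaa><end>' (12 chars)
Lazy '<.*?>' starts at first '<' and stops at the FIRST '>': '<accaa>' (7 chars)

7


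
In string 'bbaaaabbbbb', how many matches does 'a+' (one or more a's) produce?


Pattern 'a+' matches one or more consecutive a's.
String: 'bbaaaabbbbb'
Scanning for runs of a:
  Match 1: 'aaaa' (length 4)
Total matches: 1

1


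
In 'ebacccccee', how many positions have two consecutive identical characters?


Looking for consecutive identical characters in 'ebacccccee':
  pos 0-1: 'e' vs 'b' -> different
  pos 1-2: 'b' vs 'a' -> different
  pos 2-3: 'a' vs 'c' -> different
  pos 3-4: 'c' vs 'c' -> MATCH ('cc')
  pos 4-5: 'c' vs 'c' -> MATCH ('cc')
  pos 5-6: 'c' vs 'c' -> MATCH ('cc')
  pos 6-7: 'c' vs 'c' -> MATCH ('cc')
  pos 7-8: 'c' vs 'e' -> different
  pos 8-9: 'e' vs 'e' -> MATCH ('ee')
Consecutive identical pairs: ['cc', 'cc', 'cc', 'cc', 'ee']
Count: 5

5


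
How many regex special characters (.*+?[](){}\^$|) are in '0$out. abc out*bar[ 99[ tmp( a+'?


Regex special characters are: . * + ? [ ] ( ) { } \ ^ $ |
Scanning '0$out. abc out*bar[ 99[ tmp( a+':
  pos 1: '$' -> SPECIAL
  pos 5: '.' -> SPECIAL
  pos 14: '*' -> SPECIAL
  pos 18: '[' -> SPECIAL
  pos 22: '[' -> SPECIAL
  pos 27: '(' -> SPECIAL
  pos 30: '+' -> SPECIAL
Special chars found: ['$', '.', '*', '[', '[', '(', '+']
Total: 7

7


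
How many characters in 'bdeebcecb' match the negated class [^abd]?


Negated class [^abd] matches any char NOT in {a, b, d}
Scanning 'bdeebcecb':
  pos 0: 'b' -> no (excluded)
  pos 1: 'd' -> no (excluded)
  pos 2: 'e' -> MATCH
  pos 3: 'e' -> MATCH
  pos 4: 'b' -> no (excluded)
  pos 5: 'c' -> MATCH
  pos 6: 'e' -> MATCH
  pos 7: 'c' -> MATCH
  pos 8: 'b' -> no (excluded)
Total matches: 5

5


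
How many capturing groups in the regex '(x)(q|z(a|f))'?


To count capturing groups, count each '(' that starts a group.
Pattern: '(x)(q|z(a|f))'
Walking through the pattern:
  Position 0: '(' -> group #1
  Position 3: '(' -> group #2
  Position 7: '(' -> group #3
Total capturing groups: 3

3


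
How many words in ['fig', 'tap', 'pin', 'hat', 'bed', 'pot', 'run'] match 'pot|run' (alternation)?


Alternation 'pot|run' matches either 'pot' or 'run'.
Checking each word:
  'fig' -> no
  'tap' -> no
  'pin' -> no
  'hat' -> no
  'bed' -> no
  'pot' -> MATCH
  'run' -> MATCH
Matches: ['pot', 'run']
Count: 2

2


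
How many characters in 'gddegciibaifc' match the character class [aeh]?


Character class [aeh] matches any of: {a, e, h}
Scanning string 'gddegciibaifc' character by character:
  pos 0: 'g' -> no
  pos 1: 'd' -> no
  pos 2: 'd' -> no
  pos 3: 'e' -> MATCH
  pos 4: 'g' -> no
  pos 5: 'c' -> no
  pos 6: 'i' -> no
  pos 7: 'i' -> no
  pos 8: 'b' -> no
  pos 9: 'a' -> MATCH
  pos 10: 'i' -> no
  pos 11: 'f' -> no
  pos 12: 'c' -> no
Total matches: 2

2


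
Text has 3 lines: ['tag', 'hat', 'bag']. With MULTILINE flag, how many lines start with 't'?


With MULTILINE flag, ^ matches the start of each line.
Lines: ['tag', 'hat', 'bag']
Checking which lines start with 't':
  Line 1: 'tag' -> MATCH
  Line 2: 'hat' -> no
  Line 3: 'bag' -> no
Matching lines: ['tag']
Count: 1

1


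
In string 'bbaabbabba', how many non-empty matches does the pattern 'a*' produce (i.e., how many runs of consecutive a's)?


Pattern 'a*' matches zero or more a's. We want non-empty runs of consecutive a's.
String: 'bbaabbabba'
Walking through the string to find runs of a's:
  Run 1: positions 2-3 -> 'aa'
  Run 2: positions 6-6 -> 'a'
  Run 3: positions 9-9 -> 'a'
Non-empty runs found: ['aa', 'a', 'a']
Count: 3

3


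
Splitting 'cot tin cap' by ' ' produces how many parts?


Splitting by ' ' breaks the string at each occurrence of the separator.
Text: 'cot tin cap'
Parts after split:
  Part 1: 'cot'
  Part 2: 'tin'
  Part 3: 'cap'
Total parts: 3

3


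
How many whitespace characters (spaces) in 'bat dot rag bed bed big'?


\s matches whitespace characters (spaces, tabs, etc.).
Text: 'bat dot rag bed bed big'
This text has 6 words separated by spaces.
Number of spaces = number of words - 1 = 6 - 1 = 5

5


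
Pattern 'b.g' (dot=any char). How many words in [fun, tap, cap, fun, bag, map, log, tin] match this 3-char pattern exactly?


Pattern 'b.g' means: starts with 'b', any single char, ends with 'g'.
Checking each word (must be exactly 3 chars):
  'fun' (len=3): no
  'tap' (len=3): no
  'cap' (len=3): no
  'fun' (len=3): no
  'bag' (len=3): MATCH
  'map' (len=3): no
  'log' (len=3): no
  'tin' (len=3): no
Matching words: ['bag']
Total: 1

1


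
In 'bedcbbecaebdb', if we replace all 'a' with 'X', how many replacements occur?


re.sub('a', 'X', text) replaces every occurrence of 'a' with 'X'.
Text: 'bedcbbecaebdb'
Scanning for 'a':
  pos 8: 'a' -> replacement #1
Total replacements: 1

1


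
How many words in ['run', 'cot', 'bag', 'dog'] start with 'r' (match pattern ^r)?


Pattern ^r anchors to start of word. Check which words begin with 'r':
  'run' -> MATCH (starts with 'r')
  'cot' -> no
  'bag' -> no
  'dog' -> no
Matching words: ['run']
Count: 1

1


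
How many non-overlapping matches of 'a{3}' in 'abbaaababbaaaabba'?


Pattern 'a{3}' matches exactly 3 consecutive a's (greedy, non-overlapping).
String: 'abbaaababbaaaabba'
Scanning for runs of a's:
  Run at pos 0: 'a' (length 1) -> 0 match(es)
  Run at pos 3: 'aaa' (length 3) -> 1 match(es)
  Run at pos 7: 'a' (length 1) -> 0 match(es)
  Run at pos 10: 'aaaa' (length 4) -> 1 match(es)
  Run at pos 16: 'a' (length 1) -> 0 match(es)
Matches found: ['aaa', 'aaa']
Total: 2

2


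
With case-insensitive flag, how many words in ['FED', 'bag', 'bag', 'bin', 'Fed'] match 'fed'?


Case-insensitive matching: compare each word's lowercase form to 'fed'.
  'FED' -> lower='fed' -> MATCH
  'bag' -> lower='bag' -> no
  'bag' -> lower='bag' -> no
  'bin' -> lower='bin' -> no
  'Fed' -> lower='fed' -> MATCH
Matches: ['FED', 'Fed']
Count: 2

2


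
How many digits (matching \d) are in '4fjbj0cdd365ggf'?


\d matches any digit 0-9.
Scanning '4fjbj0cdd365ggf':
  pos 0: '4' -> DIGIT
  pos 5: '0' -> DIGIT
  pos 9: '3' -> DIGIT
  pos 10: '6' -> DIGIT
  pos 11: '5' -> DIGIT
Digits found: ['4', '0', '3', '6', '5']
Total: 5

5


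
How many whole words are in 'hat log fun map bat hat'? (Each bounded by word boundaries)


Word boundaries (\b) mark the start/end of each word.
Text: 'hat log fun map bat hat'
Splitting by whitespace:
  Word 1: 'hat'
  Word 2: 'log'
  Word 3: 'fun'
  Word 4: 'map'
  Word 5: 'bat'
  Word 6: 'hat'
Total whole words: 6

6


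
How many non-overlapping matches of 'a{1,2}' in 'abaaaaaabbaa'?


Pattern 'a{1,2}' matches between 1 and 2 consecutive a's (greedy).
String: 'abaaaaaabbaa'
Finding runs of a's and applying greedy matching:
  Run at pos 0: 'a' (length 1)
  Run at pos 2: 'aaaaaa' (length 6)
  Run at pos 10: 'aa' (length 2)
Matches: ['a', 'aa', 'aa', 'aa', 'aa']
Count: 5

5


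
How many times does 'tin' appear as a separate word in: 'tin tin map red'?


Scanning each word for exact match 'tin':
  Word 1: 'tin' -> MATCH
  Word 2: 'tin' -> MATCH
  Word 3: 'map' -> no
  Word 4: 'red' -> no
Total matches: 2

2


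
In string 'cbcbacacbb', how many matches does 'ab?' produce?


Pattern 'ab?' matches 'a' optionally followed by 'b'.
String: 'cbcbacacbb'
Scanning left to right for 'a' then checking next char:
  Match 1: 'a' (a not followed by b)
  Match 2: 'a' (a not followed by b)
Total matches: 2

2


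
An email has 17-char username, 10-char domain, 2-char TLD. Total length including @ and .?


An email address has format: username@domain.tld
Username length: 17
'@' character: 1
Domain length: 10
'.' character: 1
TLD length: 2
Total = 17 + 1 + 10 + 1 + 2 = 31

31


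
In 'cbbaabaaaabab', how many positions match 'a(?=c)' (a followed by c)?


Lookahead 'a(?=c)' matches 'a' only when followed by 'c'.
String: 'cbbaabaaaabab'
Checking each position where char is 'a':
  pos 3: 'a' -> no (next='a')
  pos 4: 'a' -> no (next='b')
  pos 6: 'a' -> no (next='a')
  pos 7: 'a' -> no (next='a')
  pos 8: 'a' -> no (next='a')
  pos 9: 'a' -> no (next='b')
  pos 11: 'a' -> no (next='b')
Matching positions: []
Count: 0

0


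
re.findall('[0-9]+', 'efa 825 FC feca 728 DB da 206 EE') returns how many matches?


Pattern '[0-9]+' finds one or more digits.
Text: 'efa 825 FC feca 728 DB da 206 EE'
Scanning for matches:
  Match 1: '825'
  Match 2: '728'
  Match 3: '206'
Total matches: 3

3


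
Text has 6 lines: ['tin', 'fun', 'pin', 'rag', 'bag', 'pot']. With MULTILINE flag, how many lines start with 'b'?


With MULTILINE flag, ^ matches the start of each line.
Lines: ['tin', 'fun', 'pin', 'rag', 'bag', 'pot']
Checking which lines start with 'b':
  Line 1: 'tin' -> no
  Line 2: 'fun' -> no
  Line 3: 'pin' -> no
  Line 4: 'rag' -> no
  Line 5: 'bag' -> MATCH
  Line 6: 'pot' -> no
Matching lines: ['bag']
Count: 1

1


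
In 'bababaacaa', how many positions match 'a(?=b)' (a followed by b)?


Lookahead 'a(?=b)' matches 'a' only when followed by 'b'.
String: 'bababaacaa'
Checking each position where char is 'a':
  pos 1: 'a' -> MATCH (next='b')
  pos 3: 'a' -> MATCH (next='b')
  pos 5: 'a' -> no (next='a')
  pos 6: 'a' -> no (next='c')
  pos 8: 'a' -> no (next='a')
Matching positions: [1, 3]
Count: 2

2


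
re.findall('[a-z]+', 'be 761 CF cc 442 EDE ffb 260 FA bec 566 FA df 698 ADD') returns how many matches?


Pattern '[a-z]+' finds one or more lowercase letters.
Text: 'be 761 CF cc 442 EDE ffb 260 FA bec 566 FA df 698 ADD'
Scanning for matches:
  Match 1: 'be'
  Match 2: 'cc'
  Match 3: 'ffb'
  Match 4: 'bec'
  Match 5: 'df'
Total matches: 5

5


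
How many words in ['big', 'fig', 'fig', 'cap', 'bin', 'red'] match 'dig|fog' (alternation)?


Alternation 'dig|fog' matches either 'dig' or 'fog'.
Checking each word:
  'big' -> no
  'fig' -> no
  'fig' -> no
  'cap' -> no
  'bin' -> no
  'red' -> no
Matches: []
Count: 0

0


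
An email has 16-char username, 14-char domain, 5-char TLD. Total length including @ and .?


An email address has format: username@domain.tld
Username length: 16
'@' character: 1
Domain length: 14
'.' character: 1
TLD length: 5
Total = 16 + 1 + 14 + 1 + 5 = 37

37


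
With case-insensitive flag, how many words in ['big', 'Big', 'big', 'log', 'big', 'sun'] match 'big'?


Case-insensitive matching: compare each word's lowercase form to 'big'.
  'big' -> lower='big' -> MATCH
  'Big' -> lower='big' -> MATCH
  'big' -> lower='big' -> MATCH
  'log' -> lower='log' -> no
  'big' -> lower='big' -> MATCH
  'sun' -> lower='sun' -> no
Matches: ['big', 'Big', 'big', 'big']
Count: 4

4


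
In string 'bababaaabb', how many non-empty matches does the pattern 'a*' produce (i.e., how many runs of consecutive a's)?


Pattern 'a*' matches zero or more a's. We want non-empty runs of consecutive a's.
String: 'bababaaabb'
Walking through the string to find runs of a's:
  Run 1: positions 1-1 -> 'a'
  Run 2: positions 3-3 -> 'a'
  Run 3: positions 5-7 -> 'aaa'
Non-empty runs found: ['a', 'a', 'aaa']
Count: 3

3


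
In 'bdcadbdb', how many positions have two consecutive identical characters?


Looking for consecutive identical characters in 'bdcadbdb':
  pos 0-1: 'b' vs 'd' -> different
  pos 1-2: 'd' vs 'c' -> different
  pos 2-3: 'c' vs 'a' -> different
  pos 3-4: 'a' vs 'd' -> different
  pos 4-5: 'd' vs 'b' -> different
  pos 5-6: 'b' vs 'd' -> different
  pos 6-7: 'd' vs 'b' -> different
Consecutive identical pairs: []
Count: 0

0


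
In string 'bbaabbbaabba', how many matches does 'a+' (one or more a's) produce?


Pattern 'a+' matches one or more consecutive a's.
String: 'bbaabbbaabba'
Scanning for runs of a:
  Match 1: 'aa' (length 2)
  Match 2: 'aa' (length 2)
  Match 3: 'a' (length 1)
Total matches: 3

3


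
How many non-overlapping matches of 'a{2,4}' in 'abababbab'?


Pattern 'a{2,4}' matches between 2 and 4 consecutive a's (greedy).
String: 'abababbab'
Finding runs of a's and applying greedy matching:
  Run at pos 0: 'a' (length 1)
  Run at pos 2: 'a' (length 1)
  Run at pos 4: 'a' (length 1)
  Run at pos 7: 'a' (length 1)
Matches: []
Count: 0

0


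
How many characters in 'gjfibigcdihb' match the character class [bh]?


Character class [bh] matches any of: {b, h}
Scanning string 'gjfibigcdihb' character by character:
  pos 0: 'g' -> no
  pos 1: 'j' -> no
  pos 2: 'f' -> no
  pos 3: 'i' -> no
  pos 4: 'b' -> MATCH
  pos 5: 'i' -> no
  pos 6: 'g' -> no
  pos 7: 'c' -> no
  pos 8: 'd' -> no
  pos 9: 'i' -> no
  pos 10: 'h' -> MATCH
  pos 11: 'b' -> MATCH
Total matches: 3

3


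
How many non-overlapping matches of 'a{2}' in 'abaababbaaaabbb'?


Pattern 'a{2}' matches exactly 2 consecutive a's (greedy, non-overlapping).
String: 'abaababbaaaabbb'
Scanning for runs of a's:
  Run at pos 0: 'a' (length 1) -> 0 match(es)
  Run at pos 2: 'aa' (length 2) -> 1 match(es)
  Run at pos 5: 'a' (length 1) -> 0 match(es)
  Run at pos 8: 'aaaa' (length 4) -> 2 match(es)
Matches found: ['aa', 'aa', 'aa']
Total: 3

3


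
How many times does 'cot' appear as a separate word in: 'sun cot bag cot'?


Scanning each word for exact match 'cot':
  Word 1: 'sun' -> no
  Word 2: 'cot' -> MATCH
  Word 3: 'bag' -> no
  Word 4: 'cot' -> MATCH
Total matches: 2

2


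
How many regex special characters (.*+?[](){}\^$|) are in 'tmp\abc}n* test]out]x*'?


Regex special characters are: . * + ? [ ] ( ) { } \ ^ $ |
Scanning 'tmp\abc}n* test]out]x*':
  pos 3: '\' -> SPECIAL
  pos 7: '}' -> SPECIAL
  pos 9: '*' -> SPECIAL
  pos 15: ']' -> SPECIAL
  pos 19: ']' -> SPECIAL
  pos 21: '*' -> SPECIAL
Special chars found: ['\\', '}', '*', ']', ']', '*']
Total: 6

6


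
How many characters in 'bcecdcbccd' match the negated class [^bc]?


Negated class [^bc] matches any char NOT in {b, c}
Scanning 'bcecdcbccd':
  pos 0: 'b' -> no (excluded)
  pos 1: 'c' -> no (excluded)
  pos 2: 'e' -> MATCH
  pos 3: 'c' -> no (excluded)
  pos 4: 'd' -> MATCH
  pos 5: 'c' -> no (excluded)
  pos 6: 'b' -> no (excluded)
  pos 7: 'c' -> no (excluded)
  pos 8: 'c' -> no (excluded)
  pos 9: 'd' -> MATCH
Total matches: 3

3


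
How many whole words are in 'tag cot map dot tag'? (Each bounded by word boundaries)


Word boundaries (\b) mark the start/end of each word.
Text: 'tag cot map dot tag'
Splitting by whitespace:
  Word 1: 'tag'
  Word 2: 'cot'
  Word 3: 'map'
  Word 4: 'dot'
  Word 5: 'tag'
Total whole words: 5

5


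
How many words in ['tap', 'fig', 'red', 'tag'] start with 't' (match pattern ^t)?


Pattern ^t anchors to start of word. Check which words begin with 't':
  'tap' -> MATCH (starts with 't')
  'fig' -> no
  'red' -> no
  'tag' -> MATCH (starts with 't')
Matching words: ['tap', 'tag']
Count: 2

2


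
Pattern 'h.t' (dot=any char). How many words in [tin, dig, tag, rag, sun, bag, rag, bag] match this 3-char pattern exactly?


Pattern 'h.t' means: starts with 'h', any single char, ends with 't'.
Checking each word (must be exactly 3 chars):
  'tin' (len=3): no
  'dig' (len=3): no
  'tag' (len=3): no
  'rag' (len=3): no
  'sun' (len=3): no
  'bag' (len=3): no
  'rag' (len=3): no
  'bag' (len=3): no
Matching words: []
Total: 0

0


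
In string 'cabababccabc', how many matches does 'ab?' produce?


Pattern 'ab?' matches 'a' optionally followed by 'b'.
String: 'cabababccabc'
Scanning left to right for 'a' then checking next char:
  Match 1: 'ab' (a followed by b)
  Match 2: 'ab' (a followed by b)
  Match 3: 'ab' (a followed by b)
  Match 4: 'ab' (a followed by b)
Total matches: 4

4


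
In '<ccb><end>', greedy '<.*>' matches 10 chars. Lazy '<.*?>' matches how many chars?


Greedy '<.*>' tries to match as MUCH as possible.
Lazy '<.*?>' tries to match as LITTLE as possible.

String: '<ccb><end>'
Greedy '<.*>' starts at first '<' and extends to the LAST '>': '<ccb><end>' (10 chars)
Lazy '<.*?>' starts at first '<' and stops at the FIRST '>': '<ccb>' (5 chars)

5


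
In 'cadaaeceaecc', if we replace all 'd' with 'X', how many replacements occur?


re.sub('d', 'X', text) replaces every occurrence of 'd' with 'X'.
Text: 'cadaaeceaecc'
Scanning for 'd':
  pos 2: 'd' -> replacement #1
Total replacements: 1

1


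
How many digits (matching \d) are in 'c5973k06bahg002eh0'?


\d matches any digit 0-9.
Scanning 'c5973k06bahg002eh0':
  pos 1: '5' -> DIGIT
  pos 2: '9' -> DIGIT
  pos 3: '7' -> DIGIT
  pos 4: '3' -> DIGIT
  pos 6: '0' -> DIGIT
  pos 7: '6' -> DIGIT
  pos 12: '0' -> DIGIT
  pos 13: '0' -> DIGIT
  pos 14: '2' -> DIGIT
  pos 17: '0' -> DIGIT
Digits found: ['5', '9', '7', '3', '0', '6', '0', '0', '2', '0']
Total: 10

10


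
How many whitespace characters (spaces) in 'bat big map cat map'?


\s matches whitespace characters (spaces, tabs, etc.).
Text: 'bat big map cat map'
This text has 5 words separated by spaces.
Number of spaces = number of words - 1 = 5 - 1 = 4

4


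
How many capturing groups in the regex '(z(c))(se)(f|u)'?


To count capturing groups, count each '(' that starts a group.
Pattern: '(z(c))(se)(f|u)'
Walking through the pattern:
  Position 0: '(' -> group #1
  Position 2: '(' -> group #2
  Position 6: '(' -> group #3
  Position 10: '(' -> group #4
Total capturing groups: 4

4


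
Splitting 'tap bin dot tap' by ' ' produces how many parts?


Splitting by ' ' breaks the string at each occurrence of the separator.
Text: 'tap bin dot tap'
Parts after split:
  Part 1: 'tap'
  Part 2: 'bin'
  Part 3: 'dot'
  Part 4: 'tap'
Total parts: 4

4


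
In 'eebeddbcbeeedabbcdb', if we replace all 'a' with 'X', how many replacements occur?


re.sub('a', 'X', text) replaces every occurrence of 'a' with 'X'.
Text: 'eebeddbcbeeedabbcdb'
Scanning for 'a':
  pos 13: 'a' -> replacement #1
Total replacements: 1

1


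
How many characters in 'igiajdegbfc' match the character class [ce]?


Character class [ce] matches any of: {c, e}
Scanning string 'igiajdegbfc' character by character:
  pos 0: 'i' -> no
  pos 1: 'g' -> no
  pos 2: 'i' -> no
  pos 3: 'a' -> no
  pos 4: 'j' -> no
  pos 5: 'd' -> no
  pos 6: 'e' -> MATCH
  pos 7: 'g' -> no
  pos 8: 'b' -> no
  pos 9: 'f' -> no
  pos 10: 'c' -> MATCH
Total matches: 2

2


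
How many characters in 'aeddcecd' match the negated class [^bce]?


Negated class [^bce] matches any char NOT in {b, c, e}
Scanning 'aeddcecd':
  pos 0: 'a' -> MATCH
  pos 1: 'e' -> no (excluded)
  pos 2: 'd' -> MATCH
  pos 3: 'd' -> MATCH
  pos 4: 'c' -> no (excluded)
  pos 5: 'e' -> no (excluded)
  pos 6: 'c' -> no (excluded)
  pos 7: 'd' -> MATCH
Total matches: 4

4


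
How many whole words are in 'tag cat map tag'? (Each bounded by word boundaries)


Word boundaries (\b) mark the start/end of each word.
Text: 'tag cat map tag'
Splitting by whitespace:
  Word 1: 'tag'
  Word 2: 'cat'
  Word 3: 'map'
  Word 4: 'tag'
Total whole words: 4

4


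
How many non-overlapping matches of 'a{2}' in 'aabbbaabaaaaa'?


Pattern 'a{2}' matches exactly 2 consecutive a's (greedy, non-overlapping).
String: 'aabbbaabaaaaa'
Scanning for runs of a's:
  Run at pos 0: 'aa' (length 2) -> 1 match(es)
  Run at pos 5: 'aa' (length 2) -> 1 match(es)
  Run at pos 8: 'aaaaa' (length 5) -> 2 match(es)
Matches found: ['aa', 'aa', 'aa', 'aa']
Total: 4

4


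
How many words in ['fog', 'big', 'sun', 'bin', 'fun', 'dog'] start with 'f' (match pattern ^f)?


Pattern ^f anchors to start of word. Check which words begin with 'f':
  'fog' -> MATCH (starts with 'f')
  'big' -> no
  'sun' -> no
  'bin' -> no
  'fun' -> MATCH (starts with 'f')
  'dog' -> no
Matching words: ['fog', 'fun']
Count: 2

2


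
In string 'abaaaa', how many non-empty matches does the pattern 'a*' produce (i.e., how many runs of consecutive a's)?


Pattern 'a*' matches zero or more a's. We want non-empty runs of consecutive a's.
String: 'abaaaa'
Walking through the string to find runs of a's:
  Run 1: positions 0-0 -> 'a'
  Run 2: positions 2-5 -> 'aaaa'
Non-empty runs found: ['a', 'aaaa']
Count: 2

2


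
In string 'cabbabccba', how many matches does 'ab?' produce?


Pattern 'ab?' matches 'a' optionally followed by 'b'.
String: 'cabbabccba'
Scanning left to right for 'a' then checking next char:
  Match 1: 'ab' (a followed by b)
  Match 2: 'ab' (a followed by b)
  Match 3: 'a' (a not followed by b)
Total matches: 3

3


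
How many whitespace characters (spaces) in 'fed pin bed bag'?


\s matches whitespace characters (spaces, tabs, etc.).
Text: 'fed pin bed bag'
This text has 4 words separated by spaces.
Number of spaces = number of words - 1 = 4 - 1 = 3

3


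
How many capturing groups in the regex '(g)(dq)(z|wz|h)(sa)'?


To count capturing groups, count each '(' that starts a group.
Pattern: '(g)(dq)(z|wz|h)(sa)'
Walking through the pattern:
  Position 0: '(' -> group #1
  Position 3: '(' -> group #2
  Position 7: '(' -> group #3
  Position 15: '(' -> group #4
Total capturing groups: 4

4


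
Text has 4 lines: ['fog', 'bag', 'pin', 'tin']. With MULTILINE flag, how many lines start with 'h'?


With MULTILINE flag, ^ matches the start of each line.
Lines: ['fog', 'bag', 'pin', 'tin']
Checking which lines start with 'h':
  Line 1: 'fog' -> no
  Line 2: 'bag' -> no
  Line 3: 'pin' -> no
  Line 4: 'tin' -> no
Matching lines: []
Count: 0

0


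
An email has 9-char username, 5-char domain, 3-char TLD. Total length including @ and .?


An email address has format: username@domain.tld
Username length: 9
'@' character: 1
Domain length: 5
'.' character: 1
TLD length: 3
Total = 9 + 1 + 5 + 1 + 3 = 19

19


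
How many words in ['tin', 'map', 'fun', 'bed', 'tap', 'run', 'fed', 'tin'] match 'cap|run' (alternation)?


Alternation 'cap|run' matches either 'cap' or 'run'.
Checking each word:
  'tin' -> no
  'map' -> no
  'fun' -> no
  'bed' -> no
  'tap' -> no
  'run' -> MATCH
  'fed' -> no
  'tin' -> no
Matches: ['run']
Count: 1

1


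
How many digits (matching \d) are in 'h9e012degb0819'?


\d matches any digit 0-9.
Scanning 'h9e012degb0819':
  pos 1: '9' -> DIGIT
  pos 3: '0' -> DIGIT
  pos 4: '1' -> DIGIT
  pos 5: '2' -> DIGIT
  pos 10: '0' -> DIGIT
  pos 11: '8' -> DIGIT
  pos 12: '1' -> DIGIT
  pos 13: '9' -> DIGIT
Digits found: ['9', '0', '1', '2', '0', '8', '1', '9']
Total: 8

8


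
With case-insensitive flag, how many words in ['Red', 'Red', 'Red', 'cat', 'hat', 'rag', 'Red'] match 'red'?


Case-insensitive matching: compare each word's lowercase form to 'red'.
  'Red' -> lower='red' -> MATCH
  'Red' -> lower='red' -> MATCH
  'Red' -> lower='red' -> MATCH
  'cat' -> lower='cat' -> no
  'hat' -> lower='hat' -> no
  'rag' -> lower='rag' -> no
  'Red' -> lower='red' -> MATCH
Matches: ['Red', 'Red', 'Red', 'Red']
Count: 4

4


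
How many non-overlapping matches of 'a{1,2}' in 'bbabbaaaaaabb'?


Pattern 'a{1,2}' matches between 1 and 2 consecutive a's (greedy).
String: 'bbabbaaaaaabb'
Finding runs of a's and applying greedy matching:
  Run at pos 2: 'a' (length 1)
  Run at pos 5: 'aaaaaa' (length 6)
Matches: ['a', 'aa', 'aa', 'aa']
Count: 4

4


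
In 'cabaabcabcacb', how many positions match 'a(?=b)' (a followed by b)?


Lookahead 'a(?=b)' matches 'a' only when followed by 'b'.
String: 'cabaabcabcacb'
Checking each position where char is 'a':
  pos 1: 'a' -> MATCH (next='b')
  pos 3: 'a' -> no (next='a')
  pos 4: 'a' -> MATCH (next='b')
  pos 7: 'a' -> MATCH (next='b')
  pos 10: 'a' -> no (next='c')
Matching positions: [1, 4, 7]
Count: 3

3


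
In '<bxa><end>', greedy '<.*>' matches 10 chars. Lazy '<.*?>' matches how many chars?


Greedy '<.*>' tries to match as MUCH as possible.
Lazy '<.*?>' tries to match as LITTLE as possible.

String: '<bxa><end>'
Greedy '<.*>' starts at first '<' and extends to the LAST '>': '<bxa><end>' (10 chars)
Lazy '<.*?>' starts at first '<' and stops at the FIRST '>': '<bxa>' (5 chars)

5


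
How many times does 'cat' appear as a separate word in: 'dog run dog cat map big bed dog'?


Scanning each word for exact match 'cat':
  Word 1: 'dog' -> no
  Word 2: 'run' -> no
  Word 3: 'dog' -> no
  Word 4: 'cat' -> MATCH
  Word 5: 'map' -> no
  Word 6: 'big' -> no
  Word 7: 'bed' -> no
  Word 8: 'dog' -> no
Total matches: 1

1


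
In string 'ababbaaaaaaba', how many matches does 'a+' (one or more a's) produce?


Pattern 'a+' matches one or more consecutive a's.
String: 'ababbaaaaaaba'
Scanning for runs of a:
  Match 1: 'a' (length 1)
  Match 2: 'a' (length 1)
  Match 3: 'aaaaaa' (length 6)
  Match 4: 'a' (length 1)
Total matches: 4

4
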